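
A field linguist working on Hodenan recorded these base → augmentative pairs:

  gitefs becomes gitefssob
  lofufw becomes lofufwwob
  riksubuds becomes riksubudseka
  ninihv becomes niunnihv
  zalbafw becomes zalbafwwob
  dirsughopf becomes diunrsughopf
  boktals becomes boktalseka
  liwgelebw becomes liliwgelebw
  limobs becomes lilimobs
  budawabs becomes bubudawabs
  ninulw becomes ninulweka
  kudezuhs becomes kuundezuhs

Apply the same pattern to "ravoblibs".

raravoblibs

gitefs and kudezuhs both end in -s yet inflect differently (gitefssob, kuundezuhs), so the final letter is not what conditions the rule; the second-to-last letter is.
"ravoblibs" has second-to-last letter 'b'. The stems whose second-to-last letter is 'b' (liwgelebw → liliwgelebw, budawabs → bubudawabs, limobs → lilimobs) repeat the first consonant+vowel as a prefix.
The other patterns: stems whose second-to-last letter is 'f' double the final consonant and add -ob; stems whose second-to-last letter is 'h' or 'p' insert -un- after the first vowel; stems whose second-to-last letter is 'd' or 'l' add -eka.
So ravoblibs → raravoblibs.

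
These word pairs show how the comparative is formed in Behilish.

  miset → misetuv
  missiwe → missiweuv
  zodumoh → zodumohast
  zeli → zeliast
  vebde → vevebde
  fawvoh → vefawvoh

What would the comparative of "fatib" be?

missiwe and vebde both end in -e yet inflect differently (missiweuv, vevebde), so the final letter is not what conditions the rule; the first letter is.
"fatib" begins with f-. The one such stem in the data (fawvoh → vefawvoh) adds the prefix ve-, so the same rule applies.
So fatib → vefatib.

vefatib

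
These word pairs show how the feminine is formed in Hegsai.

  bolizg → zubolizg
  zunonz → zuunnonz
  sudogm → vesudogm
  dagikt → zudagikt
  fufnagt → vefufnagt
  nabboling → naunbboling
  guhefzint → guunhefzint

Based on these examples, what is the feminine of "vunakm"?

zuvunakm

fufnagt and guhefzint both end in -t yet inflect differently (vefufnagt, guunhefzint), so the final letter is not what conditions the rule; the second-to-last letter is.
"vunakm" has second-to-last letter 'k'. The one such stem in the data (dagikt → zudagikt) adds the prefix zu-, so the same rule applies.
The other patterns: stems whose second-to-last letter is 'g' add the prefix ve-; stems whose second-to-last letter is 'n' insert -un- after the first vowel.
So vunakm → zuvunakm.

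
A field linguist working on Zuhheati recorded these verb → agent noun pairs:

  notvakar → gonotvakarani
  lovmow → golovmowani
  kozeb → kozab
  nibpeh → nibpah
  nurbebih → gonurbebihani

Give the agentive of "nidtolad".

"nidtolad" has last vowel 'a'. The one such stem in the data (notvakar → gonotvakarani) adds go- … -ani around the stem, so the same rule applies.
The other pattern: stems whose last vowel is 'e' change the last vowel to 'a'.
So nidtolad → gonidtoladani.

gonidtoladani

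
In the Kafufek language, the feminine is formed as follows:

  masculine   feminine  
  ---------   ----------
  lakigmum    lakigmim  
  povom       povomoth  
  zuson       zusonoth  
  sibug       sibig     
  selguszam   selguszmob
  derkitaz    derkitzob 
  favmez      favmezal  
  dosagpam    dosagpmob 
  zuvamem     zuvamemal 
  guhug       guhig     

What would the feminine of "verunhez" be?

verunhezal

selguszam and povom both end in -m yet inflect differently (selguszmob, povomoth), so the final letter is not what conditions the rule; the last vowel is.
"verunhez" has last vowel 'e'. The stems whose last vowel is 'e' (zuvamem → zuvamemal, favmez → favmezal) add -al.
The other patterns: stems whose last vowel is 'a' delete the last vowel and add -ob; stems whose last vowel is 'o' add -oth; stems whose last vowel is 'u' change the last vowel to 'i'.
So verunhez → verunhezal.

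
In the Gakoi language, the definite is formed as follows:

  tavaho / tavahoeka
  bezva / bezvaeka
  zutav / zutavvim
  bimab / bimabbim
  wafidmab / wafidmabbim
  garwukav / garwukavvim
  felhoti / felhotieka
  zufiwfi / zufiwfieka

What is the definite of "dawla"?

dawlaeka

bezva and garwukav both have last vowel 'a' yet inflect differently (bezvaeka, garwukavvim), so the last vowel is not what conditions the rule; whether the stem ends in a vowel or a consonant is.
"dawla" ends in a vowel. The stems ending in a vowel (bezva → bezvaeka, tavaho → tavahoeka, felhoti → felhotieka) add -eka.
The other pattern: stems ending in a consonant double the final consonant and add -im.
So dawla → dawlaeka.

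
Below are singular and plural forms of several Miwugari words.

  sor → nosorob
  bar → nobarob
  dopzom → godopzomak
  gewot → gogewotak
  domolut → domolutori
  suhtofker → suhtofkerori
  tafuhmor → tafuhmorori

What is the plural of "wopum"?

gewot and domolut both end in -t yet inflect differently (gogewotak, domolutori), so the final letter is not what conditions the rule; the number of vowels is.
"wopum" has 2 vowels. The stems with 2 vowels (dopzom → godopzomak, gewot → gogewotak) add go- … -ak around the stem.
The other patterns: stems with 1 vowel add no- … -ob around the stem; stems with 3 vowels add -ori.
So wopum → gowopumak.

gowopumak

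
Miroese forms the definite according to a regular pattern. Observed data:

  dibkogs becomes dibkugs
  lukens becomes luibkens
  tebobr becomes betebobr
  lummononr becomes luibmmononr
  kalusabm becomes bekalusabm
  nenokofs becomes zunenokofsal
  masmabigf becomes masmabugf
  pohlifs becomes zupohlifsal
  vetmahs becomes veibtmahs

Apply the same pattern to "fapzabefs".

nenokofs and dibkogs both end in -s yet inflect differently (zunenokofsal, dibkugs), so the final letter is not what conditions the rule; the second-to-last letter is.
"fapzabefs" has second-to-last letter 'f'. The stems whose second-to-last letter is 'f' (nenokofs → zunenokofsal, pohlifs → zupohlifsal) add zu- … -al around the stem.
The other patterns: stems whose second-to-last letter is 'g' change the last vowel to 'u'; stems whose second-to-last letter is 'b' add the prefix be-; stems whose second-to-last letter is 'h' or 'n' insert -ib- after the first vowel.
So fapzabefs → zufapzabefsal.

zufapzabefsal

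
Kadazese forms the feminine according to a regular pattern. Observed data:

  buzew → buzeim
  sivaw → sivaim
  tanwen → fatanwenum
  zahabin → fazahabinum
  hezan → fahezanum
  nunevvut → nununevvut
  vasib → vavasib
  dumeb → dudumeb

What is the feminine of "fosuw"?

buzew and tanwen both have last vowel 'e' yet inflect differently (buzeim, fatanwenum), so the last vowel is not what conditions the rule; the final letter is.
"fosuw" ends in -w. The stems ending in -w (buzew → buzeim, sivaw → sivaim) drop the final letter and add -im.
So fosuw → fosuim.

fosuim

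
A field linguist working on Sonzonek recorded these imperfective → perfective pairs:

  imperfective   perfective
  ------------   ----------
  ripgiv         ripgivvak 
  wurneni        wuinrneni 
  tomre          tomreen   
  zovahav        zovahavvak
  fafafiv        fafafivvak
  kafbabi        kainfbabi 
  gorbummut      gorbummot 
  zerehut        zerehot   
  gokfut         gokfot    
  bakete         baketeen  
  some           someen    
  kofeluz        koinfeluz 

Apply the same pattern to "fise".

fiseen

"fise" ends in -e. The stems ending in -e (some → someen, tomre → tomreen, bakete → baketeen) add -en.
The other patterns: stems ending in -t change the last vowel to 'o'; stems ending in -v double the final consonant and add -ak; stems ending in -i or -z insert -in- after the first vowel.
So fise → fiseen.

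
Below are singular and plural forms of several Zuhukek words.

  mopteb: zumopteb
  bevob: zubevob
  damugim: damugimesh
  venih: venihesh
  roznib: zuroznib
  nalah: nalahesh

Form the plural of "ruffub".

zuruffub

roznib and venih both have last vowel 'i' yet inflect differently (zuroznib, venihesh), so the last vowel is not what conditions the rule; the final letter is.
"ruffub" ends in -b. The stems ending in -b (bevob → zubevob, roznib → zuroznib, mopteb → zumopteb) add the prefix zu-.
So ruffub → zuruffub.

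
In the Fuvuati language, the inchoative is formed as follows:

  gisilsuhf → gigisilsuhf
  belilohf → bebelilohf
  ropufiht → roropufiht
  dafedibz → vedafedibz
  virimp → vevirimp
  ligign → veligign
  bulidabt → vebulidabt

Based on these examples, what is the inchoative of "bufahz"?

ropufiht and bulidabt both end in -t yet inflect differently (roropufiht, vebulidabt), so the final letter is not what conditions the rule; the second-to-last letter is.
"bufahz" has second-to-last letter 'h'. The stems whose second-to-last letter is 'h' (gisilsuhf → gigisilsuhf, belilohf → bebelilohf, ropufiht → roropufiht) repeat the first consonant+vowel as a prefix.
So bufahz → bubufahz.

bubufahz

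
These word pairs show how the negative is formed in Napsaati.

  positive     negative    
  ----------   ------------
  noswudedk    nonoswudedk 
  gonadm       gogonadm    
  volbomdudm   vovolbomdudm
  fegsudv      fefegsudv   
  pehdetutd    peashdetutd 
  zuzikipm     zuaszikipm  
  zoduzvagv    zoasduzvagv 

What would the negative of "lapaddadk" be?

gonadm and zuzikipm both end in -m yet inflect differently (gogonadm, zuaszikipm), so the final letter is not what conditions the rule; the second-to-last letter is.
"lapaddadk" has second-to-last letter 'd'. The stems whose second-to-last letter is 'd' (noswudedk → nonoswudedk, gonadm → gogonadm, volbomdudm → vovolbomdudm) repeat the first consonant+vowel as a prefix.
The other pattern: stems whose second-to-last letter is 'g', 'p' or 't' insert -as- after the first vowel.
So lapaddadk → lalapaddadk.

lalapaddadk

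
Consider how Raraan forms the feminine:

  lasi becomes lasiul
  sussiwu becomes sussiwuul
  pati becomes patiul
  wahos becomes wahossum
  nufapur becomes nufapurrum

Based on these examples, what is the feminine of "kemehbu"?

"kemehbu" ends in a vowel. The stems ending in a vowel (lasi → lasiul, sussiwu → sussiwuul, pati → patiul) add -ul.
So kemehbu → kemehbuul.

kemehbuul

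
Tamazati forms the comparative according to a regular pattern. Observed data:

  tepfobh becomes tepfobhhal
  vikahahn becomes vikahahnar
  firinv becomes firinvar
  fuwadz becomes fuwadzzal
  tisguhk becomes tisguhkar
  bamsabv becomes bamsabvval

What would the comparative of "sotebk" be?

firinv and bamsabv both end in -v yet inflect differently (firinvar, bamsabvval), so the final letter is not what conditions the rule; the second-to-last letter is.
"sotebk" has second-to-last letter 'b'. The stems whose second-to-last letter is 'b' (bamsabv → bamsabvval, tepfobh → tepfobhhal) double the final consonant and add -al.
The other pattern: stems whose second-to-last letter is 'h' or 'n' add -ar.
So sotebk → sotebkkal.

sotebkkal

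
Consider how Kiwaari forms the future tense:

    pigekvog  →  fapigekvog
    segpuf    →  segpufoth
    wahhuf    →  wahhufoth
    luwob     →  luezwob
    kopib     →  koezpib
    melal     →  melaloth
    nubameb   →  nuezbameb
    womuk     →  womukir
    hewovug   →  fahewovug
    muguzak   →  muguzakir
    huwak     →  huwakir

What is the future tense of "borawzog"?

womuk and hewovug both have last vowel 'u' yet inflect differently (womukir, fahewovug), so the last vowel is not what conditions the rule; the final letter is.
"borawzog" ends in -g. The stems ending in -g (hewovug → fahewovug, pigekvog → fapigekvog) add the prefix fa-.
The other patterns: stems ending in -k add -ir; stems ending in -b insert -ez- after the first vowel; stems ending in -f or -l add -oth.
So borawzog → faborawzog.

faborawzog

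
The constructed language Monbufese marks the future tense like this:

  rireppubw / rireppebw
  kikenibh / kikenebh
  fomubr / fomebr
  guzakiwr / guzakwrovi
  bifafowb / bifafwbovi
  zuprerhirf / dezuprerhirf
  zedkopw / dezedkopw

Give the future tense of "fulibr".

fomubr and guzakiwr both end in -r yet inflect differently (fomebr, guzakwrovi), so the final letter is not what conditions the rule; the second-to-last letter is.
"fulibr" has second-to-last letter 'b'. The stems whose second-to-last letter is 'b' (rireppubw → rireppebw, kikenibh → kikenebh, fomubr → fomebr) change the last vowel to 'e'.
So fulibr → fulebr.

fulebr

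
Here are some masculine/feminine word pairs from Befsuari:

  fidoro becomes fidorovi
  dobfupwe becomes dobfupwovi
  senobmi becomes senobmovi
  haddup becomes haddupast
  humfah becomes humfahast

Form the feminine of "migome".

migomovi

"migome" ends in a vowel. The stems ending in a vowel (fidoro → fidorovi, dobfupwe → dobfupwovi, senobmi → senobmovi) drop the final letter and add -ovi.
The other pattern: stems ending in a consonant add -ast.
So migome → migomovi.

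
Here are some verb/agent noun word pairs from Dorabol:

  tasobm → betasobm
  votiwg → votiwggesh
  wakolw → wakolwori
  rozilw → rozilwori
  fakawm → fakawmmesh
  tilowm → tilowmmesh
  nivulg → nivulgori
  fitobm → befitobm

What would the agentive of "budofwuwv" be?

budofwuwvvesh

"budofwuwv" has second-to-last letter 'w'. The stems whose second-to-last letter is 'w' (tilowm → tilowmmesh, fakawm → fakawmmesh, votiwg → votiwggesh) double the final consonant and add -esh.
The other patterns: stems whose second-to-last letter is 'b' add the prefix be-; stems whose second-to-last letter is 'l' add -ori.
So budofwuwv → budofwuwvvesh.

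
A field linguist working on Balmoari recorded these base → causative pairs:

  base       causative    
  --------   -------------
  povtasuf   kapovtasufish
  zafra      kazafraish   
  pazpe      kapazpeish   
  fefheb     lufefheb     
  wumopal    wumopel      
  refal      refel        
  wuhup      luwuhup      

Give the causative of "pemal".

pemel

fefheb and pazpe both have last vowel 'e' yet inflect differently (lufefheb, kapazpeish), so the last vowel is not what conditions the rule; the final letter is.
"pemal" ends in -l. The stems ending in -l (refal → refel, wumopal → wumopel) change the last vowel to 'e'.
So pemal → pemel.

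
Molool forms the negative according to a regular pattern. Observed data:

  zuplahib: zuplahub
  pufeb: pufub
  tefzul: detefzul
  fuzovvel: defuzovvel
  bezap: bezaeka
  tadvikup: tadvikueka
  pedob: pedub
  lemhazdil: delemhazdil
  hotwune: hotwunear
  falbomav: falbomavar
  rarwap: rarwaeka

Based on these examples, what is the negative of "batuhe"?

"batuhe" ends in -e. The one such stem in the data (hotwune → hotwunear) adds -ar, so the same rule applies.
The other patterns: stems ending in -p drop the final letter and add -eka; stems ending in -l add the prefix de-; stems ending in -b change the last vowel to 'u'.
So batuhe → batuhear.

batuhear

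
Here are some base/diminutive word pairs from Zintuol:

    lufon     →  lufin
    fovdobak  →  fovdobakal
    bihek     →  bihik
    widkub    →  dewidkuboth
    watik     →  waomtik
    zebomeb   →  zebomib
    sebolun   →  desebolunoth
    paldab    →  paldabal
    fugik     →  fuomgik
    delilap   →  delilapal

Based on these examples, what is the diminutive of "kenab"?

kenabal

widkub and paldab both end in -b yet inflect differently (dewidkuboth, paldabal), so the final letter is not what conditions the rule; the last vowel is.
"kenab" has last vowel 'a'. The stems whose last vowel is 'a' (delilap → delilapal, paldab → paldabal, fovdobak → fovdobakal) add -al.
The other patterns: stems whose last vowel is 'i' insert -om- after the first vowel; stems whose last vowel is 'u' add de- … -oth around the stem; stems whose last vowel is 'e' or 'o' change the last vowel to 'i'.
So kenab → kenabal.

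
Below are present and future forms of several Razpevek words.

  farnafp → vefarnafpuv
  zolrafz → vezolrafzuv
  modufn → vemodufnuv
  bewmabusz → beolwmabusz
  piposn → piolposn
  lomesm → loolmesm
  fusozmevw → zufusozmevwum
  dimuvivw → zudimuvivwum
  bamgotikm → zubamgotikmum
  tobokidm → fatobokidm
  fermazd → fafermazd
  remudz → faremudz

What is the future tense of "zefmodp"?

fazefmodp

zolrafz and bewmabusz both end in -z yet inflect differently (vezolrafzuv, beolwmabusz), so the final letter is not what conditions the rule; the second-to-last letter is.
"zefmodp" has second-to-last letter 'd'. The stems whose second-to-last letter is 'd' (tobokidm → fatobokidm, remudz → faremudz) add the prefix fa-.
So zefmodp → fazefmodp.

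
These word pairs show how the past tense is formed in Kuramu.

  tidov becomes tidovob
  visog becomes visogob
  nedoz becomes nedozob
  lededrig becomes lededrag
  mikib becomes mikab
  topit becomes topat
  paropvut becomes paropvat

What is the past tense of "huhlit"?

huhlat

visog and lededrig both end in -g yet inflect differently (visogob, lededrag), so the final letter is not what conditions the rule; the last vowel is.
"huhlit" has last vowel 'i'. The stems whose last vowel is 'i' (lededrig → lededrag, mikib → mikab, topit → topat) change the last vowel to 'a'.
The other pattern: stems whose last vowel is 'o' add -ob.
So huhlit → huhlat.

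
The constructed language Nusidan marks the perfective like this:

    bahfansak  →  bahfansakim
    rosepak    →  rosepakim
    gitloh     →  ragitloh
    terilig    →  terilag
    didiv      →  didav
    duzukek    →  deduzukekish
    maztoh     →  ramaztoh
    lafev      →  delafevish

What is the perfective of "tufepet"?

detufepetish

duzukek and bahfansak both end in -k yet inflect differently (deduzukekish, bahfansakim), so the final letter is not what conditions the rule; the last vowel is.
"tufepet" has last vowel 'e'. The stems whose last vowel is 'e' (duzukek → deduzukekish, lafev → delafevish) add de- … -ish around the stem.
The other patterns: stems whose last vowel is 'a' add -im; stems whose last vowel is 'o' add the prefix ra-; stems whose last vowel is 'i' change the last vowel to 'a'.
So tufepet → detufepetish.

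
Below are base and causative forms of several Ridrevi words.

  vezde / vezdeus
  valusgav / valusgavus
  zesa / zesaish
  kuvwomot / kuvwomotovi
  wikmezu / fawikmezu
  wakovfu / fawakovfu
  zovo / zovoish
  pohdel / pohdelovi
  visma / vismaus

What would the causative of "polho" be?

polhoovi

visma and zesa both end in -a yet inflect differently (vismaus, zesaish), so the final letter is not what conditions the rule; the first letter is.
"polho" begins with p-. The one such stem in the data (pohdel → pohdelovi) adds -ovi, so the same rule applies.
The other patterns: stems beginning with v- add -us; stems beginning with w- add the prefix fa-; stems beginning with z- add -ish.
So polho → polhoovi.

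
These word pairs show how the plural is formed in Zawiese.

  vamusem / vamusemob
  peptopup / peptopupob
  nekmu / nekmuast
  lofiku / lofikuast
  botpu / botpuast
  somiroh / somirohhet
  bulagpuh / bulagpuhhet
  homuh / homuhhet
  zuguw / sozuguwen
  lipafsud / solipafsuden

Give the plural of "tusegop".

tusegopob

peptopup and nekmu both have last vowel 'u' yet inflect differently (peptopupob, nekmuast), so the last vowel is not what conditions the rule; the final letter is.
"tusegop" ends in -p. The one such stem in the data (peptopup → peptopupob) adds -ob, so the same rule applies.
So tusegop → tusegopob.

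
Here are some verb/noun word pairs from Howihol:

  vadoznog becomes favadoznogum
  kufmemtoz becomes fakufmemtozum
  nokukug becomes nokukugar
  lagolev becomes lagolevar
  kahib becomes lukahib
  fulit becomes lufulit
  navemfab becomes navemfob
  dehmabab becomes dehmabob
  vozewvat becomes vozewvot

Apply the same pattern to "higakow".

fahigakowum

vadoznog and nokukug both end in -g yet inflect differently (favadoznogum, nokukugar), so the final letter is not what conditions the rule; the last vowel is.
"higakow" has last vowel 'o'. The stems whose last vowel is 'o' (vadoznog → favadoznogum, kufmemtoz → fakufmemtozum) add fa- … -um around the stem.
The other patterns: stems whose last vowel is 'e' or 'u' add -ar; stems whose last vowel is 'i' add the prefix lu-; stems whose last vowel is 'a' change the last vowel to 'o'.
So higakow → fahigakowum.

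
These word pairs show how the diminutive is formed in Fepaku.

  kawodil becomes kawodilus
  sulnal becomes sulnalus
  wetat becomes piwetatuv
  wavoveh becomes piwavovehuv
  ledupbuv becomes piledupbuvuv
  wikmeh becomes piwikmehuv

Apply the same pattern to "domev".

pidomevuv

"domev" ends in -v. The one such stem in the data (ledupbuv → piledupbuvuv) adds pi- … -uv around the stem, so the same rule applies.
The other pattern: stems ending in -l add -us.
So domev → pidomevuv.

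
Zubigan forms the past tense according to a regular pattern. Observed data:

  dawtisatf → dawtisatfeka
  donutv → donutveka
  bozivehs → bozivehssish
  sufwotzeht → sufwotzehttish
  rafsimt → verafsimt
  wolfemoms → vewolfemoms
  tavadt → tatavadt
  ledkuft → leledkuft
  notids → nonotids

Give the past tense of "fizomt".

vefizomt

sufwotzeht and rafsimt both end in -t yet inflect differently (sufwotzehttish, verafsimt), so the final letter is not what conditions the rule; the second-to-last letter is.
"fizomt" has second-to-last letter 'm'. The stems whose second-to-last letter is 'm' (rafsimt → verafsimt, wolfemoms → vewolfemoms) add the prefix ve-.
The other patterns: stems whose second-to-last letter is 't' add -eka; stems whose second-to-last letter is 'h' double the final consonant and add -ish; stems whose second-to-last letter is 'd' or 'f' repeat the first consonant+vowel as a prefix.
So fizomt → vefizomt.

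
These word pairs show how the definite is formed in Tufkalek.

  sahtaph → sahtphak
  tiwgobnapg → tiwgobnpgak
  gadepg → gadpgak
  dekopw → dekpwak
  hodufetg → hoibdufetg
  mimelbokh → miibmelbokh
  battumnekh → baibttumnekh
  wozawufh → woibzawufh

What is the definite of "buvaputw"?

tiwgobnapg and hodufetg both end in -g yet inflect differently (tiwgobnpgak, hoibdufetg), so the final letter is not what conditions the rule; the second-to-last letter is.
"buvaputw" has second-to-last letter 't'. The one such stem in the data (hodufetg → hoibdufetg) inserts -ib- after the first vowel (as do mimelbokh, battumnekh), so the same rule applies.
The other pattern: stems whose second-to-last letter is 'p' delete the last vowel and add -ak.
So buvaputw → buibvaputw.

buibvaputw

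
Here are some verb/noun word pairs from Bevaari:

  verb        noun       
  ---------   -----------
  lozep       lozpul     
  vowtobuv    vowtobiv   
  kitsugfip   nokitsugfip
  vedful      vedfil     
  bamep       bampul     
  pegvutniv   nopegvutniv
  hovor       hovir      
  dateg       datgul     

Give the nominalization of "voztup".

"voztup" has last vowel 'u'. The stems whose last vowel is 'u' (vedful → vedfil, vowtobuv → vowtobiv) change the last vowel to 'i'.
So voztup → voztip.

voztip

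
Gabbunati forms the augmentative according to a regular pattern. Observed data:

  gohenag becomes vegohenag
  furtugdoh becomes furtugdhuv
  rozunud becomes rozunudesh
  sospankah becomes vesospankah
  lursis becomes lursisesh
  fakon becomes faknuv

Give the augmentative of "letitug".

furtugdoh and sospankah both end in -h yet inflect differently (furtugdhuv, vesospankah), so the final letter is not what conditions the rule; the last vowel is.
"letitug" has last vowel 'u'. The one such stem in the data (rozunud → rozunudesh) adds -esh, so the same rule applies.
So letitug → letitugesh.

letitugesh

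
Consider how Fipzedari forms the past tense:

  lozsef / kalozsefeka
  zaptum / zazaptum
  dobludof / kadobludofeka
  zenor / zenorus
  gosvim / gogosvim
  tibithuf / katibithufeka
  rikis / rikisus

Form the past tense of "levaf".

kalevafeka

tibithuf and zaptum both have last vowel 'u' yet inflect differently (katibithufeka, zazaptum), so the last vowel is not what conditions the rule; the final letter is.
"levaf" ends in -f. The stems ending in -f (dobludof → kadobludofeka, lozsef → kalozsefeka, tibithuf → katibithufeka) add ka- … -eka around the stem.
The other patterns: stems ending in -m repeat the first consonant+vowel as a prefix; stems ending in -r or -s add -us.
So levaf → kalevafeka.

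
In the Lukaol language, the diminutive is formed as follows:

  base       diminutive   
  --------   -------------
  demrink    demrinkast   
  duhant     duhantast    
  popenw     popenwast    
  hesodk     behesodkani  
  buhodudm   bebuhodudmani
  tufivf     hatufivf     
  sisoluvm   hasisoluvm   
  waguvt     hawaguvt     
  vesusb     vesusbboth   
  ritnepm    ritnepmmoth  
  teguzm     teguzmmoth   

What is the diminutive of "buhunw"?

"buhunw" has second-to-last letter 'n'. The stems whose second-to-last letter is 'n' (demrink → demrinkast, duhant → duhantast, popenw → popenwast) add -ast.
The other patterns: stems whose second-to-last letter is 'd' add be- … -ani around the stem; stems whose second-to-last letter is 'v' add the prefix ha-; stems whose second-to-last letter is 'p', 's' or 'z' double the final consonant and add -oth.
So buhunw → buhunwast.

buhunwast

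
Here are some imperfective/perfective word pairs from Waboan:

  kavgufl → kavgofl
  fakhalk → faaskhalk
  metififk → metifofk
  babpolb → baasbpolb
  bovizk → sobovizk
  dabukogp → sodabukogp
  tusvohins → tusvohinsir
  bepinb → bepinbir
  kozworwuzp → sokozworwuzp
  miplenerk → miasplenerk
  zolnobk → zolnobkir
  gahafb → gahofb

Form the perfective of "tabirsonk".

bovizk and metififk both end in -k yet inflect differently (sobovizk, metifofk), so the final letter is not what conditions the rule; the second-to-last letter is.
"tabirsonk" has second-to-last letter 'n'. The stems whose second-to-last letter is 'n' (bepinb → bepinbir, tusvohins → tusvohinsir) add -ir.
The other patterns: stems whose second-to-last letter is 'g' or 'z' add the prefix so-; stems whose second-to-last letter is 'f' change the last vowel to 'o'; stems whose second-to-last letter is 'l' or 'r' insert -as- after the first vowel.
So tabirsonk → tabirsonkir.

tabirsonkir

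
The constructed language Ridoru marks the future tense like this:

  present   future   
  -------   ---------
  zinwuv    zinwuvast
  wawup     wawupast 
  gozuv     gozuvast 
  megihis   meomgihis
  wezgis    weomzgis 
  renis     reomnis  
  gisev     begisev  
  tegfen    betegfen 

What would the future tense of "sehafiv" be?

zinwuv and gisev both end in -v yet inflect differently (zinwuvast, begisev), so the final letter is not what conditions the rule; the last vowel is.
"sehafiv" has last vowel 'i'. The stems whose last vowel is 'i' (megihis → meomgihis, wezgis → weomzgis, renis → reomnis) insert -om- after the first vowel.
So sehafiv → seomhafiv.

seomhafiv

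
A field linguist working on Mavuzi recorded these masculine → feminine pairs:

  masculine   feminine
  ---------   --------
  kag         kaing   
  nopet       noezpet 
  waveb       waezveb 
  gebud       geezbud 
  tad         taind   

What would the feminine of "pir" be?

gebud and tad both end in -d yet inflect differently (geezbud, taind), so the final letter is not what conditions the rule; the number of vowels is.
"pir" has 1 vowel. The stems with 1 vowel (kag → kaing, tad → taind) insert -in- after the first vowel.
So pir → piinr.

piinr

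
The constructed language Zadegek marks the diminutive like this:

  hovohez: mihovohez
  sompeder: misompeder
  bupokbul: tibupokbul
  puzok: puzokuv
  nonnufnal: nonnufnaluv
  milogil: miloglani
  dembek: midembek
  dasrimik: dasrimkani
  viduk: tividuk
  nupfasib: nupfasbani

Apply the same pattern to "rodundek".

mirodundek

dasrimik and puzok both end in -k yet inflect differently (dasrimkani, puzokuv), so the final letter is not what conditions the rule; the last vowel is.
"rodundek" has last vowel 'e'. The stems whose last vowel is 'e' (sompeder → misompeder, dembek → midembek, hovohez → mihovohez) add the prefix mi-.
So rodundek → mirodundek.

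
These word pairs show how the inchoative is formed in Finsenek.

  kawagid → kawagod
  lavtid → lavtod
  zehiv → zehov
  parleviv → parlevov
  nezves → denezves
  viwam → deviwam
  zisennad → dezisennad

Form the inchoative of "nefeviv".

nefevov

kawagid and zisennad both end in -d yet inflect differently (kawagod, dezisennad), so the final letter is not what conditions the rule; the last vowel is.
"nefeviv" has last vowel 'i'. The stems whose last vowel is 'i' (kawagid → kawagod, lavtid → lavtod, zehiv → zehov) change the last vowel to 'o'.
The other pattern: stems whose last vowel is 'a' or 'e' add the prefix de-.
So nefeviv → nefevov.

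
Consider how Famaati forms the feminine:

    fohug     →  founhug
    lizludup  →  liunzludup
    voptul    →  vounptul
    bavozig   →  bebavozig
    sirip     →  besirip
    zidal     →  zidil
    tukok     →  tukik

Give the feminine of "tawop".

tawip

fohug and bavozig both end in -g yet inflect differently (founhug, bebavozig), so the final letter is not what conditions the rule; the last vowel is.
"tawop" has last vowel 'o'. The one such stem in the data (tukok → tukik) changes the last vowel to 'i' (as does zidal), so the same rule applies.
The other patterns: stems whose last vowel is 'u' insert -un- after the first vowel; stems whose last vowel is 'i' add the prefix be-.
So tawop → tawip.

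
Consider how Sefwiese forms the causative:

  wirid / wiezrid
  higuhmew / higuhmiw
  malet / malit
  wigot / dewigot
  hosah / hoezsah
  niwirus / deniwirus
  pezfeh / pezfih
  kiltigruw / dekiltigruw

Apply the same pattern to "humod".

dehumod

hosah and pezfeh both end in -h yet inflect differently (hoezsah, pezfih), so the final letter is not what conditions the rule; the last vowel is.
"humod" has last vowel 'o'. The one such stem in the data (wigot → dewigot) adds the prefix de-, so the same rule applies.
The other patterns: stems whose last vowel is 'a' or 'i' insert -ez- after the first vowel; stems whose last vowel is 'e' change the last vowel to 'i'.
So humod → dehumod.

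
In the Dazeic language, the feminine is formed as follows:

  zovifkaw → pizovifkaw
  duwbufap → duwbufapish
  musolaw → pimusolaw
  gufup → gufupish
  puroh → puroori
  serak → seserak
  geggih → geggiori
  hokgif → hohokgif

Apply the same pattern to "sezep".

sezepish

duwbufap and musolaw both have last vowel 'a' yet inflect differently (duwbufapish, pimusolaw), so the last vowel is not what conditions the rule; the final letter is.
"sezep" ends in -p. The stems ending in -p (gufup → gufupish, duwbufap → duwbufapish) add -ish.
The other patterns: stems ending in -w add the prefix pi-; stems ending in -h drop the final letter and add -ori; stems ending in -f or -k repeat the first consonant+vowel as a prefix.
So sezep → sezepish.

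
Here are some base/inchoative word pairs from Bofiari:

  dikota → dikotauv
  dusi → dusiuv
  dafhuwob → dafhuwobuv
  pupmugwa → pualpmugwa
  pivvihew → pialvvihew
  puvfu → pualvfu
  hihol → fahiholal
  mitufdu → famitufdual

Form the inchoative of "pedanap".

"pedanap" begins with p-. The stems beginning with p- (pupmugwa → pualpmugwa, pivvihew → pialvvihew, puvfu → pualvfu) insert -al- after the first vowel.
The other patterns: stems beginning with d- add -uv; stems beginning with h- or m- add fa- … -al around the stem.
So pedanap → pealdanap.

pealdanap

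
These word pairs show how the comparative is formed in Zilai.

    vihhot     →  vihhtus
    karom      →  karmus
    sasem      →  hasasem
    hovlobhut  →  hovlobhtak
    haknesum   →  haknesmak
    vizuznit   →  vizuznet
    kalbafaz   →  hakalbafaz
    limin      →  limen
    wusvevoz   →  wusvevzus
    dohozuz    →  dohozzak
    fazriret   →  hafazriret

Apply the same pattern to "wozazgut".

fazriret and vihhot both end in -t yet inflect differently (hafazriret, vihhtus), so the final letter is not what conditions the rule; the last vowel is.
"wozazgut" has last vowel 'u'. The stems whose last vowel is 'u' (hovlobhut → hovlobhtak, haknesum → haknesmak, dohozuz → dohozzak) delete the last vowel and add -ak.
The other patterns: stems whose last vowel is 'a' or 'e' add the prefix ha-; stems whose last vowel is 'o' delete the last vowel and add -us; stems whose last vowel is 'i' change the last vowel to 'e'.
So wozazgut → wozazgtak.

wozazgtak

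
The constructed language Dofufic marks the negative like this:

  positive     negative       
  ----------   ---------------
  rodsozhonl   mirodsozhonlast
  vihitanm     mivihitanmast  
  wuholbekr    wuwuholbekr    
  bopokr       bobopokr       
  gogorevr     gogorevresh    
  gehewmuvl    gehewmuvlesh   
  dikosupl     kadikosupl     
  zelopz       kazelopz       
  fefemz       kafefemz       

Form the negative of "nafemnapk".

kanafemnapk

wuholbekr and gogorevr both end in -r yet inflect differently (wuwuholbekr, gogorevresh), so the final letter is not what conditions the rule; the second-to-last letter is.
"nafemnapk" has second-to-last letter 'p'. The stems whose second-to-last letter is 'p' (dikosupl → kadikosupl, zelopz → kazelopz) add the prefix ka-.
The other patterns: stems whose second-to-last letter is 'n' add mi- … -ast around the stem; stems whose second-to-last letter is 'k' repeat the first consonant+vowel as a prefix; stems whose second-to-last letter is 'v' add -esh.
So nafemnapk → kanafemnapk.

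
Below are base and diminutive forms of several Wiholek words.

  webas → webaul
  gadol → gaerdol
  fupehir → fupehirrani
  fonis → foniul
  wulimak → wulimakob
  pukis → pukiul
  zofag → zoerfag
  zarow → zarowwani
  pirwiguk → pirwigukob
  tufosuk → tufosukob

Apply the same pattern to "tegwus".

tegwuul

zofag and wulimak both have last vowel 'a' yet inflect differently (zoerfag, wulimakob), so the last vowel is not what conditions the rule; the final letter is.
"tegwus" ends in -s. The stems ending in -s (fonis → foniul, webas → webaul, pukis → pukiul) drop the final letter and add -ul.
The other patterns: stems ending in -g or -l insert -er- after the first vowel; stems ending in -k add -ob; stems ending in -r or -w double the final consonant and add -ani.
So tegwus → tegwuul.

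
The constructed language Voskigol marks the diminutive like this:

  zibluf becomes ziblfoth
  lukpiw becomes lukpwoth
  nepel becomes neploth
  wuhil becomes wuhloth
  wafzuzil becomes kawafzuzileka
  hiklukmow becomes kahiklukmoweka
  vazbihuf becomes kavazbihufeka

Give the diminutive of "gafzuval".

nepel and wafzuzil both end in -l yet inflect differently (neploth, kawafzuzileka), so the final letter is not what conditions the rule; the number of vowels is.
"gafzuval" has 3 vowels. The stems with 3 vowels (wafzuzil → kawafzuzileka, hiklukmow → kahiklukmoweka, vazbihuf → kavazbihufeka) add ka- … -eka around the stem.
The other pattern: stems with 2 vowels delete the last vowel and add -oth.
So gafzuval → kagafzuvaleka.

kagafzuvaleka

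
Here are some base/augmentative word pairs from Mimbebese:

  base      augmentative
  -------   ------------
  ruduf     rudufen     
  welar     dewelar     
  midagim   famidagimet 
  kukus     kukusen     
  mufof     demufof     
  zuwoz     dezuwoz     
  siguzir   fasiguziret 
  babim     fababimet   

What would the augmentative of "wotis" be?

ruduf and mufof both end in -f yet inflect differently (rudufen, demufof), so the final letter is not what conditions the rule; the last vowel is.
"wotis" has last vowel 'i'. The stems whose last vowel is 'i' (midagim → famidagimet, babim → fababimet, siguzir → fasiguziret) add fa- … -et around the stem.
So wotis → fawotiset.

fawotiset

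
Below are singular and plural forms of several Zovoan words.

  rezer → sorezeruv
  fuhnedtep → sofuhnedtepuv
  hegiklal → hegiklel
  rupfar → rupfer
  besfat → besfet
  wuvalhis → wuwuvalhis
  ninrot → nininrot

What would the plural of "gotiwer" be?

rezer and rupfar both end in -r yet inflect differently (sorezeruv, rupfer), so the final letter is not what conditions the rule; the last vowel is.
"gotiwer" has last vowel 'e'. The stems whose last vowel is 'e' (rezer → sorezeruv, fuhnedtep → sofuhnedtepuv) add so- … -uv around the stem.
So gotiwer → sogotiweruv.

sogotiweruv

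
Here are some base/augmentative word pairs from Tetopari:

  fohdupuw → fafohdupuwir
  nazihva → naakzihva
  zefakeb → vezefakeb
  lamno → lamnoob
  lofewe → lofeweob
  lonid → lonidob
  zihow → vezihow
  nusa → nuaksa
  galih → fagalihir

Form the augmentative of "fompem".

fafompemir

zihow and fohdupuw both end in -w yet inflect differently (vezihow, fafohdupuwir), so the final letter is not what conditions the rule; the first letter is.
"fompem" begins with f-. The one such stem in the data (fohdupuw → fafohdupuwir) adds fa- … -ir around the stem, so the same rule applies.
The other patterns: stems beginning with l- add -ob; stems beginning with z- add the prefix ve-; stems beginning with n- insert -ak- after the first vowel.
So fompem → fafompemir.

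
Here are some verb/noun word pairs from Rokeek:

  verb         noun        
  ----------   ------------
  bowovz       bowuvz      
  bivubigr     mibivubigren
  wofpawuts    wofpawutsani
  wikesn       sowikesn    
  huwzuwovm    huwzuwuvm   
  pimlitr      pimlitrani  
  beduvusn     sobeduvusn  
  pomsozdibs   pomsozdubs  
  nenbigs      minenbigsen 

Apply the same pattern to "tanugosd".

sotanugosd

"tanugosd" has second-to-last letter 's'. The stems whose second-to-last letter is 's' (wikesn → sowikesn, beduvusn → sobeduvusn) add the prefix so-.
So tanugosd → sotanugosd.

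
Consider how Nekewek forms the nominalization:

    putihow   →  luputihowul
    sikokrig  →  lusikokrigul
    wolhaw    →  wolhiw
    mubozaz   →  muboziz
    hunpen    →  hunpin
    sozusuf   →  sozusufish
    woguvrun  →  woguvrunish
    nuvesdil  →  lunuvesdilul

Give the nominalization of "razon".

lurazonul

"razon" has last vowel 'o'. The one such stem in the data (putihow → luputihowul) adds lu- … -ul around the stem, so the same rule applies.
The other patterns: stems whose last vowel is 'u' add -ish; stems whose last vowel is 'a' or 'e' change the last vowel to 'i'.
So razon → lurazonul.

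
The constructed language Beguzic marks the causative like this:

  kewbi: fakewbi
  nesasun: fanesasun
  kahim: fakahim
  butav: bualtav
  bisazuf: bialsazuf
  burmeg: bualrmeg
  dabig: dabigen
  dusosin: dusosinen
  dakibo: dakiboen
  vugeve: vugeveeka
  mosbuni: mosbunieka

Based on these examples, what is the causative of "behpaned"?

bealhpaned

burmeg and dabig both end in -g yet inflect differently (bualrmeg, dabigen), so the final letter is not what conditions the rule; the first letter is.
"behpaned" begins with b-. The stems beginning with b- (butav → bualtav, bisazuf → bialsazuf, burmeg → bualrmeg) insert -al- after the first vowel.
So behpaned → bealhpaned.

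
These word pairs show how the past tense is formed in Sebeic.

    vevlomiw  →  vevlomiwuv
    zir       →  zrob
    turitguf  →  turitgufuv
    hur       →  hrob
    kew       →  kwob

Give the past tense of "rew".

rwob

kew and vevlomiw both end in -w yet inflect differently (kwob, vevlomiwuv), so the final letter is not what conditions the rule; the number of vowels is.
"rew" has 1 vowel. The stems with 1 vowel (zir → zrob, hur → hrob, kew → kwob) delete the last vowel and add -ob.
So rew → rwob.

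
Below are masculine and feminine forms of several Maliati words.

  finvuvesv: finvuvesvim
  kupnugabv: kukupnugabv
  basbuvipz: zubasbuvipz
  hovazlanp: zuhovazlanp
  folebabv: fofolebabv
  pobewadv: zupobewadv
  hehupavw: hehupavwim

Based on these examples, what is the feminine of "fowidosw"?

fowidoswim

"fowidosw" has second-to-last letter 's'. The one such stem in the data (finvuvesv → finvuvesvim) adds -im, so the same rule applies.
So fowidosw → fowidoswim.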